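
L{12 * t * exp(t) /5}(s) 12/(5 * (s - 1) ^2) 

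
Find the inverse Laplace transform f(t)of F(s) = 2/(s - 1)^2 2*t*exp(t)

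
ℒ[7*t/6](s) 7/(6*s^2)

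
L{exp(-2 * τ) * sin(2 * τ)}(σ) 2/((σ+2)^2+4)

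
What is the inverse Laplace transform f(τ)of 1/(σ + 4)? exp(-4 * τ)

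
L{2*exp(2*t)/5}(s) 2/(5*(s - 2))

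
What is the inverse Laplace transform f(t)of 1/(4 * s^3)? t^2/8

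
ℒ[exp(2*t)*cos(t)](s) (s - 2)/((s - 2)^2+1)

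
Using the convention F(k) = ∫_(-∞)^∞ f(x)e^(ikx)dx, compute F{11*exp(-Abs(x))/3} 22/(3*(k^2 + 1))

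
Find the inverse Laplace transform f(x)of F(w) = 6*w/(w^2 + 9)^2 x*sin(3*x)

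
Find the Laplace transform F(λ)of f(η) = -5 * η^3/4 -15/(2 * λ^4)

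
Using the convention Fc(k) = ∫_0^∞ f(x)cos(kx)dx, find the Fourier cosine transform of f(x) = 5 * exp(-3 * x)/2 15/(2 * (k^2 + 9))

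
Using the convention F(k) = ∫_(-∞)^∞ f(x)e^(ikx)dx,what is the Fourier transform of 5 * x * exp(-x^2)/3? 5 * I * sqrt(pi) * k * exp(-k^2/4)/6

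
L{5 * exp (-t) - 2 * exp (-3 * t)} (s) 5/ (s + 1) - 2/ (s + 3)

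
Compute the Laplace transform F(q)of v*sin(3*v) 6*q/(q^2 + 9)^2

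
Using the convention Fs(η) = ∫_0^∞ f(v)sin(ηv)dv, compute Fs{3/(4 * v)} 3 * pi/8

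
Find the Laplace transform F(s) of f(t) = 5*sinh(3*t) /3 5/(s^2 - 9) 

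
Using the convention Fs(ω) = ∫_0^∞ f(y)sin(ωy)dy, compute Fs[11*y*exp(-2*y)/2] 22*ω/(ω^2+4)^2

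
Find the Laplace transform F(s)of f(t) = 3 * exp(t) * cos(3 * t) 3 * (s - 1)/((s - 1)^2+9)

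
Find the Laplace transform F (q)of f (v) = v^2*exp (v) 2/ (q - 1)^3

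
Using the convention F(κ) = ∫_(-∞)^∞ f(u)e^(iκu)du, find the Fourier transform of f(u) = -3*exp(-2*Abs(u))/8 -3/(2*κ^2 + 8)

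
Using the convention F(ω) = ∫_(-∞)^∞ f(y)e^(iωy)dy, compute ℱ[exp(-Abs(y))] 2/(ω^2 + 1)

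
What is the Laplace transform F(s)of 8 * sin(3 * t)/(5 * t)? 8 * atan(3/s)/5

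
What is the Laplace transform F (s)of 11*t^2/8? 11/ (4*s^3)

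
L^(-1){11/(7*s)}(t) 11/7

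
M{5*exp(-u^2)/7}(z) 5*gamma(z/2)/14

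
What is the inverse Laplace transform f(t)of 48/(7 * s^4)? 8 * t^3/7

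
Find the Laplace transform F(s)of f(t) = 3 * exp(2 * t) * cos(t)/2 3 * (s - 2)/(2 * ((s - 2)^2 + 1))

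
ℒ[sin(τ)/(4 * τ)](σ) atan(1/σ)/4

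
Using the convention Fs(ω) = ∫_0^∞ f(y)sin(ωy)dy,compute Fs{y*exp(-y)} 2*ω/(ω^2+1)^2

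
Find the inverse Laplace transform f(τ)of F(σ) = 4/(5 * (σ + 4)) 4 * exp(-4 * τ)/5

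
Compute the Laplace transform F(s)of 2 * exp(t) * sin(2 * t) 4/((s - 1)^2 + 4)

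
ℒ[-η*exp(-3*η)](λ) -1/(λ+3)^2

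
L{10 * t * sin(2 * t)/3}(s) 40 * s/(3 * (s^2 + 4)^2)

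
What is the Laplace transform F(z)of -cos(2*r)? -z/(z^2 + 4)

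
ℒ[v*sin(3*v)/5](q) 6*q/(5*(q^2 + 9)^2)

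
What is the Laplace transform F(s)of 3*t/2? 3/(2*s^2)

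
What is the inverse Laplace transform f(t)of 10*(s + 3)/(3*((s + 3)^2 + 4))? 10*exp(-3*t)*cos(2*t)/3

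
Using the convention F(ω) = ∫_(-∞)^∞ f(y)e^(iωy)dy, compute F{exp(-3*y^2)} sqrt(3)*sqrt(pi)*exp(-ω^2/12)/3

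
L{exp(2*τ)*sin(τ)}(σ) 1/((σ - 2)^2 + 1)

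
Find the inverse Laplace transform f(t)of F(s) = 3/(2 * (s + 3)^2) 3 * t * exp(-3 * t)/2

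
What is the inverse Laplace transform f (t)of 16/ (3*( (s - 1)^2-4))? 8*exp (t)*sinh (2*t)/3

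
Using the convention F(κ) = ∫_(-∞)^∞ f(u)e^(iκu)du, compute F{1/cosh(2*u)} pi/(2*cosh(pi*κ/4))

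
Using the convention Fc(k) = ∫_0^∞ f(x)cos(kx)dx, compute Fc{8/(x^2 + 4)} 2*pi*exp(-2*k)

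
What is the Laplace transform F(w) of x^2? 2/w^3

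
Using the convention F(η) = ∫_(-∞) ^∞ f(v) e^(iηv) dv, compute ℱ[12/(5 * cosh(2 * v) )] 6 * pi/(5 * cosh(pi * η/4) ) 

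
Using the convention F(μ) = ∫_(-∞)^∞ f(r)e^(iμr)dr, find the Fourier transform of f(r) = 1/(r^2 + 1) pi*exp(-Abs(μ))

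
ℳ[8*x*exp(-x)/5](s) 8*gamma(s + 1)/5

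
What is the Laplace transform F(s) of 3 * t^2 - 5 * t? 6/s^3 - 5/s^2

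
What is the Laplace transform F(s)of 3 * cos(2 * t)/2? 3 * s/(2 * (s^2 + 4))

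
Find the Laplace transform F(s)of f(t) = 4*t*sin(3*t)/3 8*s/(s^2 + 9)^2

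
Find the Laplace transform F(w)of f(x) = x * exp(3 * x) (w - 3)^(-2)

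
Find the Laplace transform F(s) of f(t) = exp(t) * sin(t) 1/((s - 1) ^2 + 1) 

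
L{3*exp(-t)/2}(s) 3/(2*(s+1))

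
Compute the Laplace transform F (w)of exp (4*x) 1/ (w - 4)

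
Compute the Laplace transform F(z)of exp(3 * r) 1/(z - 3)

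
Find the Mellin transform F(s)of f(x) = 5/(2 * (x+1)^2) -5 * pi * (s - 1)/(2 * sin(pi * s))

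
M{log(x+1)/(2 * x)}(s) -pi * csc(pi * s)/(2 * s - 2)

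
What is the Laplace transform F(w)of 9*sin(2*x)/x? 9*atan(2/w)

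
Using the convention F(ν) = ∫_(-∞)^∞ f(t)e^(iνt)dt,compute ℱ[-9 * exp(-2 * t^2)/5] -9 * sqrt(2) * sqrt(pi) * exp(-ν^2/8)/10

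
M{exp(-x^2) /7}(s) gamma(s/2) /14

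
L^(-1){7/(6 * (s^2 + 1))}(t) 7 * sin(t)/6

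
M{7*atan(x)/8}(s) -7*pi*sec(pi*s/2)/(16*s)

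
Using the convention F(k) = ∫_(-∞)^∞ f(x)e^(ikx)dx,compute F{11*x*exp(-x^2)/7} 11*I*sqrt(pi)*k*exp(-k^2/4)/14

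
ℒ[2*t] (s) 2/s^2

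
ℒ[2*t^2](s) 4/s^3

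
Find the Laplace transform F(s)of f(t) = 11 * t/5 11/(5 * s^2)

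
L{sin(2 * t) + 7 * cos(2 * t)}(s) 7 * s/(s^2 + 4) + 2/(s^2 + 4)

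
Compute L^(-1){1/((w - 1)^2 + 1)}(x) exp(x) * sin(x)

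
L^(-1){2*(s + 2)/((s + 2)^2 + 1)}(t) 2*exp(-2*t)*cos(t)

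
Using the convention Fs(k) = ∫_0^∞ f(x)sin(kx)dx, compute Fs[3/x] 3 * pi/2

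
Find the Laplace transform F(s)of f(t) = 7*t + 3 7/s^2 + 3/s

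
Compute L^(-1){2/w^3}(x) x^2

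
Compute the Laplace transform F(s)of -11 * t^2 -22/s^3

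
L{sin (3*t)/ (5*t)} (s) atan (3/s)/5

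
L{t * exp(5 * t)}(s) (s - 5)^(-2)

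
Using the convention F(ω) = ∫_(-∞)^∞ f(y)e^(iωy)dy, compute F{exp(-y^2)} sqrt(pi) * exp(-ω^2/4)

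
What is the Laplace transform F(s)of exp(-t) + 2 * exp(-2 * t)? 2/(s + 2) + 1/(s + 1)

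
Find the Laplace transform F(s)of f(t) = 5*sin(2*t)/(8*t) 5*atan(2/s)/8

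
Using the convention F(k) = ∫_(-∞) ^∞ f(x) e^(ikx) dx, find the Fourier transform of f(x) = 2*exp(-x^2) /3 2*sqrt(pi)*exp(-k^2/4) /3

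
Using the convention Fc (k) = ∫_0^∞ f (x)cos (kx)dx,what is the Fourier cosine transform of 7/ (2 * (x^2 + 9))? 7 * pi * exp (-3 * k)/12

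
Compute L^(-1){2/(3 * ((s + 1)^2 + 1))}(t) 2 * exp(-t) * sin(t)/3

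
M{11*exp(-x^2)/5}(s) 11*gamma(s/2)/10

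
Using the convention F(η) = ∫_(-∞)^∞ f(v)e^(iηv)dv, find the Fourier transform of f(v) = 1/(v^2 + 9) pi*exp(-3*Abs(η))/3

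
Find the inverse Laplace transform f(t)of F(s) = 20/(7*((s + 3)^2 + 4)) 10*exp(-3*t)*sin(2*t)/7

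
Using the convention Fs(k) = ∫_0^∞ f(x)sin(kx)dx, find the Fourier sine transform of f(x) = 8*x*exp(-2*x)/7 32*k/(7*(k^2 + 4)^2)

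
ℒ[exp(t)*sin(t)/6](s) 1/(6*((s - 1)^2 + 1))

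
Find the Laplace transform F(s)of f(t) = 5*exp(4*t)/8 5/(8*(s - 4))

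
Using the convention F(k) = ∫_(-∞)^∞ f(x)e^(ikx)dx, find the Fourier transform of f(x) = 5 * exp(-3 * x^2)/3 5 * sqrt(3) * sqrt(pi) * exp(-k^2/12)/9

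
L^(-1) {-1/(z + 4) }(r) -exp(-4 * r) 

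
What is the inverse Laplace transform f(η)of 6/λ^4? η^3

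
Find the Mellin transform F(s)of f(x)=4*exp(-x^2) 2*gamma(s/2)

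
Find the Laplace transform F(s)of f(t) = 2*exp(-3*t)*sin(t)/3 2/(3*((s+3)^2+1))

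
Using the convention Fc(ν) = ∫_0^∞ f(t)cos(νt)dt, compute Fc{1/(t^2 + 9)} pi * exp(-3 * ν)/6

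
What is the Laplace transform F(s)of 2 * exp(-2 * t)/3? 2/(3 * (s + 2))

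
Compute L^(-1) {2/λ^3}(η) η^2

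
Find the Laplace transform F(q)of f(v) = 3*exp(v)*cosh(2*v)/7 3*(q - 1)/(7*((q - 1)^2-4))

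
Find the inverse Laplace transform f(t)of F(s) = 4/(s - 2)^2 4*t*exp(2*t)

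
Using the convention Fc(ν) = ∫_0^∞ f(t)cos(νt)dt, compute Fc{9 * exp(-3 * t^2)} 3 * sqrt(3) * sqrt(pi) * exp(-ν^2/12)/2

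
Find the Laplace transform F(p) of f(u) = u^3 6/p^4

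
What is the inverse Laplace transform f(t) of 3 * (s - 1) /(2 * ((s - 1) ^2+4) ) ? 3 * exp(t) * cos(2 * t) /2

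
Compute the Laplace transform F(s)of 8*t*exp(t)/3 8/(3*(s - 1)^2)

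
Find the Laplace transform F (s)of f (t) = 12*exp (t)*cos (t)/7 12*(s - 1)/ (7*( (s - 1)^2 + 1))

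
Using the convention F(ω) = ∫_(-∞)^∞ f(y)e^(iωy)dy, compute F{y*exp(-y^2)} I*sqrt(pi)*ω*exp(-ω^2/4)/2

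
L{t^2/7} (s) 2/ (7 * s^3)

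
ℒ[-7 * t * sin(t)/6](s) -7 * s/(3 * (s^2 + 1)^2)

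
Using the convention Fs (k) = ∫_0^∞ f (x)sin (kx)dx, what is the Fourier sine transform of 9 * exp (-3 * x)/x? 9 * atan (k/3)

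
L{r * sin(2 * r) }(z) 4 * z/(z^2 + 4) ^2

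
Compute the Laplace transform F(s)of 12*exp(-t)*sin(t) 12/((s+1)^2+1)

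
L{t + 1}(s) s^(-2) + 1/s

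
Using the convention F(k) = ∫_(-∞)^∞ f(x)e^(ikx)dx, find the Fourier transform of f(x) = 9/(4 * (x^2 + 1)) 9 * pi * exp(-Abs(k))/4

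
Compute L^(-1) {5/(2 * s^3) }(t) 5 * t^2/4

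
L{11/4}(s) 11/(4*s)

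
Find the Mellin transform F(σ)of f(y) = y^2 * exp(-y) gamma(σ+2)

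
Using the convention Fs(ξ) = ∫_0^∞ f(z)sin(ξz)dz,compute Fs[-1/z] -pi/2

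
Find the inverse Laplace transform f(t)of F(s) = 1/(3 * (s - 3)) exp(3 * t)/3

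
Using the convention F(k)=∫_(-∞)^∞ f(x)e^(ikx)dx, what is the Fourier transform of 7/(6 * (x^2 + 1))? 7 * pi * exp(-Abs(k))/6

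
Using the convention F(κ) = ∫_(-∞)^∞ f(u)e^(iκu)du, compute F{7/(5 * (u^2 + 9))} 7 * pi * exp(-3 * Abs(κ))/15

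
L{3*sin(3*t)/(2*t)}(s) 3*atan(3/s)/2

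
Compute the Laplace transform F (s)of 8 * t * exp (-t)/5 8/ (5 * (s + 1)^2)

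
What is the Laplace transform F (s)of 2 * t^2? 4/s^3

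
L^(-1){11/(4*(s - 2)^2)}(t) 11*t*exp(2*t)/4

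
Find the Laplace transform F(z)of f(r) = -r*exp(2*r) -1/(z - 2)^2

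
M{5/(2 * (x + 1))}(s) 5 * pi * csc(pi * s)/2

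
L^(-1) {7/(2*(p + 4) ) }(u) 7*exp(-4*u) /2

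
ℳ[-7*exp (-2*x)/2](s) -7*gamma (s)/ (2*2^s)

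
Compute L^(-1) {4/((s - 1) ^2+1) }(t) 4 * exp(t) * sin(t) 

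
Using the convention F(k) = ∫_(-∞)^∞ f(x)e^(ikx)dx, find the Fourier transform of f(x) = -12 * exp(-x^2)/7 -12 * sqrt(pi) * exp(-k^2/4)/7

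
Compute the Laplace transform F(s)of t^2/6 1/(3*s^3)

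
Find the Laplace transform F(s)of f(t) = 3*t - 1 3/s^2 - 1/s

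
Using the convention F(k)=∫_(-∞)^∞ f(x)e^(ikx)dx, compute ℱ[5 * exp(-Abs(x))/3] 10/(3 * (k^2 + 1))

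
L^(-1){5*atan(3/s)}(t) 5*sin(3*t)/t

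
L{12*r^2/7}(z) 24/(7*z^3)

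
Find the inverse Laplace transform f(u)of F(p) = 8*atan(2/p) 8*sin(2*u)/u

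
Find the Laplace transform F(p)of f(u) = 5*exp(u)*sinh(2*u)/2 5/((p - 1)^2 - 4)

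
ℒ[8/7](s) 8/(7*s)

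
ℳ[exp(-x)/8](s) gamma(s)/8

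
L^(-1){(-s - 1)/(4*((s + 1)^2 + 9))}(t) -exp(-t)*cos(3*t)/4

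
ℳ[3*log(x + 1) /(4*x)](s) -3*pi*csc(pi*s) /(4*s - 4) 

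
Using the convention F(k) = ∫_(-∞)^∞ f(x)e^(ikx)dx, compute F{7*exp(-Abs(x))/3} 14/(3*(k^2 + 1))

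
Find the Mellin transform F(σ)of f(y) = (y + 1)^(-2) (-pi*σ + pi)/sin(pi*σ)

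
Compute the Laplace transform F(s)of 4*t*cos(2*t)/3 4*(s^2 - 4)/(3*(s^2 + 4)^2)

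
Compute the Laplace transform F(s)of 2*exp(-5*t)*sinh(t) 2/((s + 5)^2-1)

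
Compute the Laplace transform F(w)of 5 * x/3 5/(3 * w^2)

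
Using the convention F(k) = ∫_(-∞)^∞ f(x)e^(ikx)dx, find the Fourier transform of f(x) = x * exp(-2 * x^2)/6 sqrt(2) * I * sqrt(pi) * k * exp(-k^2/8)/48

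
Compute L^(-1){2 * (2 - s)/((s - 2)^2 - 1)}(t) -2 * exp(2 * t) * cosh(t)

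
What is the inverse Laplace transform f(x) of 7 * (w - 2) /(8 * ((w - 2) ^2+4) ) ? 7 * exp(2 * x) * cos(2 * x) /8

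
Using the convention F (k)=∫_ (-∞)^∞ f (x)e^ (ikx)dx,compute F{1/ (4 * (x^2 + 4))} pi * exp (-2 * Abs (k))/8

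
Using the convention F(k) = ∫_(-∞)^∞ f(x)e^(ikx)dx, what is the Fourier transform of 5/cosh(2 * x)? 5 * pi/(2 * cosh(pi * k/4))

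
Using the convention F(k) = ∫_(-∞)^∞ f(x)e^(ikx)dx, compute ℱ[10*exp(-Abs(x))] 20/(k^2 + 1)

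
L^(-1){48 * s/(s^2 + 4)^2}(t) 12 * t * sin(2 * t)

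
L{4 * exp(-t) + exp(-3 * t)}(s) 1/(s + 3) + 4/(s + 1)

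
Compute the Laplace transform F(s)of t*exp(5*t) (s - 5)^(-2)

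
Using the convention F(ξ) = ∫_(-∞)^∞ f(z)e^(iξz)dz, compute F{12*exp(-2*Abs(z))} 48/(ξ^2 + 4)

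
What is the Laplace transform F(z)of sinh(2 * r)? 2/(z^2 - 4)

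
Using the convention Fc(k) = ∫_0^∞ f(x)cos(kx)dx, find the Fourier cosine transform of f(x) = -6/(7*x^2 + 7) -3*pi*exp(-k)/7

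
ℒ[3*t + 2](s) 2/s + 3/s^2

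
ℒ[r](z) z^(-2)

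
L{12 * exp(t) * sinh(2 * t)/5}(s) 24/(5 * ((s - 1)^2 - 4))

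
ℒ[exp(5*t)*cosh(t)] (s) (s - 5)/((s - 5)^2 - 1)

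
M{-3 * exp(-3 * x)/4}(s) -3^(1 - s) * gamma(s)/4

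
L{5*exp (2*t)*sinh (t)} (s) 5/ ( (s - 2)^2-1)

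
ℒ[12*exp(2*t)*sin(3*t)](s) 36/((s - 2)^2 + 9)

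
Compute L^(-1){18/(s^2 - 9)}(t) 6*sinh(3*t)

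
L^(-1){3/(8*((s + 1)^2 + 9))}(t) exp(-t)*sin(3*t)/8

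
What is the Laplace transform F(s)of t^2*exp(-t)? 2/(s + 1)^3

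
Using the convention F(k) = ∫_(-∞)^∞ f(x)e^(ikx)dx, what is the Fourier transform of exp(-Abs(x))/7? 2/(7*(k^2+1))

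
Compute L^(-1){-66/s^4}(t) -11*t^3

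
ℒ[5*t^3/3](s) 10/s^4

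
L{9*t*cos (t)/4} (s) 9*(s^2-1)/ (4*(s^2 + 1)^2)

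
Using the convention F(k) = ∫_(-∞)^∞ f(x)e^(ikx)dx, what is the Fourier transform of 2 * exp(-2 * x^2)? sqrt(2) * sqrt(pi) * exp(-k^2/8)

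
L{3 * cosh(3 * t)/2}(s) 3 * s/(2 * (s^2 - 9))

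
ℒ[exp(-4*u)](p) 1/(p + 4)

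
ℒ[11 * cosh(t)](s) 11 * s/(s^2 - 1)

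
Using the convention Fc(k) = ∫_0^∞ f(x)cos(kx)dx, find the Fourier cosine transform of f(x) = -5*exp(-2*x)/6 -5/(3*k^2 + 12)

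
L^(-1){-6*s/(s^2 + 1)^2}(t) -3*t*sin(t)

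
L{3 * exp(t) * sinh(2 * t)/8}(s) 3/(4 * ((s - 1)^2 - 4))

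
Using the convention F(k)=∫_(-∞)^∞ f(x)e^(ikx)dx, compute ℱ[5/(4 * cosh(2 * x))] 5 * pi/(8 * cosh(pi * k/4))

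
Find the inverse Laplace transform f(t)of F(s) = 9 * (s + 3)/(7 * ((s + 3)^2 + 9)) 9 * exp(-3 * t) * cos(3 * t)/7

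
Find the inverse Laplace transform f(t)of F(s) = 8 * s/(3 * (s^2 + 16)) 8 * cos(4 * t)/3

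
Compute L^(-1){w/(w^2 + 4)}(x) cos(2*x)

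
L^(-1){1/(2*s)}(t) 1/2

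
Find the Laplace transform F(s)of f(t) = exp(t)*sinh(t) 1/(s*(s - 2))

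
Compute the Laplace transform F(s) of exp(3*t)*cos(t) (s - 3) /((s - 3) ^2 + 1) 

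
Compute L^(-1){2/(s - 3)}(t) 2 * exp(3 * t)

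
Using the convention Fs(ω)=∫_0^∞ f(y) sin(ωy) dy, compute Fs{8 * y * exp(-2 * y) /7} 32 * ω/(7 * (ω^2 + 4) ^2) 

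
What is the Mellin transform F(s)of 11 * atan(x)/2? -11 * pi * sec(pi * s/2)/(4 * s)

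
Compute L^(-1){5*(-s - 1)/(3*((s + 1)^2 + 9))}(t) -5*exp(-t)*cos(3*t)/3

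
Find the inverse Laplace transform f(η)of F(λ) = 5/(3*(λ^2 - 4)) 5*sinh(2*η)/6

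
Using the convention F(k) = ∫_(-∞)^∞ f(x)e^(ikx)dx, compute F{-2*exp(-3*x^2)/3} -2*sqrt(3)*sqrt(pi)*exp(-k^2/12)/9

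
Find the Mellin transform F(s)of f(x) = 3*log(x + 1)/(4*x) -3*pi*csc(pi*s)/(4*s - 4)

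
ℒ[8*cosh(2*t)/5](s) 8*s/(5*(s^2 - 4))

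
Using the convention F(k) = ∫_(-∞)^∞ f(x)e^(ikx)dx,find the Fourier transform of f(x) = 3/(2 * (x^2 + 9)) pi * exp(-3 * Abs(k))/2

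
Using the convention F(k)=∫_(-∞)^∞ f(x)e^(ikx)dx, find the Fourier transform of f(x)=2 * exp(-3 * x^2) 2 * sqrt(3) * sqrt(pi) * exp(-k^2/12)/3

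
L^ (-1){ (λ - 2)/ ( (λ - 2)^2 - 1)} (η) exp (2*η)*cosh (η)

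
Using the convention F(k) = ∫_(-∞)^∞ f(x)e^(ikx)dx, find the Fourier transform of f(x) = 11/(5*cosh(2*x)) 11*pi/(10*cosh(pi*k/4))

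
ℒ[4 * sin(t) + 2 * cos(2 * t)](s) 4/(s^2 + 1) + 2 * s/(s^2 + 4)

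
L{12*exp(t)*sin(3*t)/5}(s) 36/(5*((s - 1)^2+9))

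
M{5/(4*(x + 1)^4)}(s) 5*gamma(s)*gamma(4 - s)/24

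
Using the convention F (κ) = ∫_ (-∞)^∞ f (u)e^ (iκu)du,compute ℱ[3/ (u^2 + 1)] 3 * pi * exp (-Abs (κ))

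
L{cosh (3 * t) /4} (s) s/ (4 * (s^2 - 9) ) 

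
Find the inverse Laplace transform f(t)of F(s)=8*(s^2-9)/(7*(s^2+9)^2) 8*t*cos(3*t)/7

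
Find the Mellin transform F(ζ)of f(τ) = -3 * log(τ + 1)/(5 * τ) 3 * pi * csc(pi * ζ)/(5 * (ζ - 1))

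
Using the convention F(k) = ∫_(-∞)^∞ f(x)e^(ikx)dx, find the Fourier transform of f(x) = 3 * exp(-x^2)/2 3 * sqrt(pi) * exp(-k^2/4)/2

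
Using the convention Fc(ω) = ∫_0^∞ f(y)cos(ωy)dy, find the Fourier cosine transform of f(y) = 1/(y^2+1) pi*exp(-ω)/2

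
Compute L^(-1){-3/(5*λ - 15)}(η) -3*exp(3*η)/5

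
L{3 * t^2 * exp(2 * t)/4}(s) 3/(2 * (s - 2)^3)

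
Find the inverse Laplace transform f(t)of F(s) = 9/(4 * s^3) 9 * t^2/8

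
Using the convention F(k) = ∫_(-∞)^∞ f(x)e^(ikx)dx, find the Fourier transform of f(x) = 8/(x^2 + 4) 4*pi*exp(-2*Abs(k))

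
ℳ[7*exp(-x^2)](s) 7*gamma(s/2)/2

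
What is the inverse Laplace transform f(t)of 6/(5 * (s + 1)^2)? 6 * t * exp(-t)/5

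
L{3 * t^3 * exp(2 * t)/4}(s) 9/(2 * (s - 2)^4)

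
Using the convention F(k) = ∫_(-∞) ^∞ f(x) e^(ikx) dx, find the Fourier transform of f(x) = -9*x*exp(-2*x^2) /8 -9*sqrt(2)*I*sqrt(pi)*k*exp(-k^2/8) /64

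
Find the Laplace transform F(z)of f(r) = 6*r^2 12/z^3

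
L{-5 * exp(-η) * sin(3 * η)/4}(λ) -15/(4 * (λ + 1)^2 + 36)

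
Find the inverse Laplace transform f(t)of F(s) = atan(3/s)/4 sin(3 * t)/(4 * t)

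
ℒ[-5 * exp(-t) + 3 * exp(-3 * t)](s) 3/(s + 3) - 5/(s + 1)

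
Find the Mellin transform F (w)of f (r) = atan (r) -pi*sec (pi*w/2)/ (2*w)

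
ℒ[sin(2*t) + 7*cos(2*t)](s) 7*s/(s^2 + 4) + 2/(s^2 + 4)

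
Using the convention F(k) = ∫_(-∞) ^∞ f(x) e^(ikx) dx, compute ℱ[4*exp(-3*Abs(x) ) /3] 8/(k^2 + 9) 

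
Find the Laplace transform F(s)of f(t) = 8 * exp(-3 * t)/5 8/(5 * (s + 3))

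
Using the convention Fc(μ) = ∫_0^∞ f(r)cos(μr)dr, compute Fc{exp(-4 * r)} 4/(μ^2 + 16)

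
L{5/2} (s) 5/ (2*s)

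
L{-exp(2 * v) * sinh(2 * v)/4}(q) -1/(2 * q * (q - 4))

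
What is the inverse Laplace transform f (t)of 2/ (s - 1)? 2 * exp (t)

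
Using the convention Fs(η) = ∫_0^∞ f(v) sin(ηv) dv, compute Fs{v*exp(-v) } 2*η/(η^2+1) ^2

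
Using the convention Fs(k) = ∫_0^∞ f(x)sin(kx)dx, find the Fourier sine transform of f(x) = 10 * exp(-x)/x 10 * atan(k)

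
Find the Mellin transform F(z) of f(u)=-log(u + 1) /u pi*csc(pi*z) /(z - 1) 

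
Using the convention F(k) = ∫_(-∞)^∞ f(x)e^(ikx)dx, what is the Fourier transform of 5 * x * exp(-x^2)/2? 5 * I * sqrt(pi) * k * exp(-k^2/4)/4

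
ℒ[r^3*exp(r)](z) 6/(z - 1)^4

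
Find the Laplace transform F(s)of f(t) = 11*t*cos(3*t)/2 11*(s^2 - 9)/(2*(s^2 + 9)^2)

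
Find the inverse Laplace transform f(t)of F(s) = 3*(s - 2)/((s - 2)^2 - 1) 3*exp(2*t)*cosh(t)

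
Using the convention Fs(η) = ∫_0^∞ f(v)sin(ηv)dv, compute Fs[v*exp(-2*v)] 4*η/(η^2+4)^2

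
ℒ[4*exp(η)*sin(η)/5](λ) 4/(5*((λ - 1)^2 + 1))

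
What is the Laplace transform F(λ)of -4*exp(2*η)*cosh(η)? 4*(2 - λ)/((λ - 2)^2 - 1)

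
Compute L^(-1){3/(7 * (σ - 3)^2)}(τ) 3 * τ * exp(3 * τ)/7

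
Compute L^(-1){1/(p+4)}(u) exp(-4*u)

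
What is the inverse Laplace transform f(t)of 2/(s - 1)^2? 2*t*exp(t)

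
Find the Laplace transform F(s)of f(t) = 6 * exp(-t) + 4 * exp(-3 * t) 6/(s + 1) + 4/(s + 3)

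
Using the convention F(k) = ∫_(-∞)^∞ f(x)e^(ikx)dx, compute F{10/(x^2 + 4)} 5*pi*exp(-2*Abs(k))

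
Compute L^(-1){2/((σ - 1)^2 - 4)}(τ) exp(τ)*sinh(2*τ)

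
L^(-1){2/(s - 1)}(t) 2 * exp(t)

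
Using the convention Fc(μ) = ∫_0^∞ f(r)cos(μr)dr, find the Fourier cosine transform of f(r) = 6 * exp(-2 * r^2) 3 * sqrt(2) * sqrt(pi) * exp(-μ^2/8)/2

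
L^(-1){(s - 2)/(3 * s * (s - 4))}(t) exp(2 * t) * cosh(2 * t)/3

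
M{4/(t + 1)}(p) 4*pi*csc(pi*p)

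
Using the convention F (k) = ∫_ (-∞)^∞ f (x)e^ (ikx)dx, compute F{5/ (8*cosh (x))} 5*pi/ (8*cosh (pi*k/2))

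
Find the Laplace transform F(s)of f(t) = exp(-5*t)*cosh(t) (s+5)/((s+5)^2 - 1)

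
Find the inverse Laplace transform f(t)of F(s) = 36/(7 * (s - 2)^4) 6 * t^3 * exp(2 * t)/7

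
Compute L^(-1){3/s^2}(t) 3*t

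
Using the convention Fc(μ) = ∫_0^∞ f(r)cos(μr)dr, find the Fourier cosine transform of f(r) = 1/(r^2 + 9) pi * exp(-3 * μ)/6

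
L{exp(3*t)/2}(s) 1/(2*(s - 3))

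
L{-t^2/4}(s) -1/(2*s^3)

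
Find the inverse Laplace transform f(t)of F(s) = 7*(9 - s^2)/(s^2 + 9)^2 -7*t*cos(3*t)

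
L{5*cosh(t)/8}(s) 5*s/(8*(s^2 - 1))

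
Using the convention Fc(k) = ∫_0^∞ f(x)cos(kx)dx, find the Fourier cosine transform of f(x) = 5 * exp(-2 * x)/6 5/(3 * (k^2 + 4))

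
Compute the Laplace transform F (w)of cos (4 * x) w/ (w^2 + 16)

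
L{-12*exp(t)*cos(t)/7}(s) 12*(1 - s)/(7*((s - 1)^2 + 1))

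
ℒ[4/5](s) 4/(5*s)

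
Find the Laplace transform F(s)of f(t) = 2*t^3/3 4/s^4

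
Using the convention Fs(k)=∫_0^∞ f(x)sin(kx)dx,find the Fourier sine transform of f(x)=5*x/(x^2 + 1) 5*pi*exp(-k)/2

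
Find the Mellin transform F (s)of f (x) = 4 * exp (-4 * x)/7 2^ (2 - 2 * s) * gamma (s)/7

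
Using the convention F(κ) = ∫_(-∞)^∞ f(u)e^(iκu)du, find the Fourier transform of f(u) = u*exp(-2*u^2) sqrt(2)*I*sqrt(pi)*κ*exp(-κ^2/8)/8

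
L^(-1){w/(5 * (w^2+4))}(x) cos(2 * x)/5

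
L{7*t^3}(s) 42/s^4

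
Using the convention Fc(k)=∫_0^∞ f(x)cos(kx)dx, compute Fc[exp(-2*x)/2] 1/(k^2 + 4)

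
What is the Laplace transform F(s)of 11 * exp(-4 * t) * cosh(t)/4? 11 * (s + 4)/(4 * ((s + 4)^2-1))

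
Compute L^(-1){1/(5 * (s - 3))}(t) exp(3 * t)/5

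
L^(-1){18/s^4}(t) 3*t^3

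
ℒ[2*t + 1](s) 2/s^2 + 1/s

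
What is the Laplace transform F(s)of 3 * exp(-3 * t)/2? 3/(2 * (s + 3))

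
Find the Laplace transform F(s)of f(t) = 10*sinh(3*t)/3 10/(s^2 - 9)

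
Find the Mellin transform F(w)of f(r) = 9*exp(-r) 9*gamma(w)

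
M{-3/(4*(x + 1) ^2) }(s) 3*pi*(s - 1) /(4*sin(pi*s) ) 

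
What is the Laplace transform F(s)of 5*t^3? 30/s^4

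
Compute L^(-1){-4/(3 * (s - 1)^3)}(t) -2 * t^2 * exp(t)/3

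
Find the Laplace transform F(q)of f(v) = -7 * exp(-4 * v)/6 -7/(6 * q + 24)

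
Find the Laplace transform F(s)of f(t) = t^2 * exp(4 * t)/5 2/(5 * (s - 4)^3)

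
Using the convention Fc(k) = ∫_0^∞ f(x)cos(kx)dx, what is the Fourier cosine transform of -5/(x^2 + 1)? -5 * pi * exp(-k)/2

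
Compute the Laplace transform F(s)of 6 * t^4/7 144/(7 * s^5)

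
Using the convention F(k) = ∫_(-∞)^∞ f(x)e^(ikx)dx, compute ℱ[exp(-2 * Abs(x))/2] 2/(k^2 + 4)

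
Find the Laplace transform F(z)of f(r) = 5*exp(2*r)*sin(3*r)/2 15/(2*((z - 2)^2 + 9))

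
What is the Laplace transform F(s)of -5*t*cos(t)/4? 5*(1 - s^2)/(4*(s^2 + 1)^2)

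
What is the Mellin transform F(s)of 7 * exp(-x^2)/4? 7 * gamma(s/2)/8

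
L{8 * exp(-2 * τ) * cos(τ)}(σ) 8 * (σ + 2)/((σ + 2)^2 + 1)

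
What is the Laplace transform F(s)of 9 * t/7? 9/(7 * s^2)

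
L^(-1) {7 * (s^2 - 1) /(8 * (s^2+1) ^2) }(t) 7 * t * cos(t) /8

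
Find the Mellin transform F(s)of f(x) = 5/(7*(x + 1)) 5*pi*csc(pi*s)/7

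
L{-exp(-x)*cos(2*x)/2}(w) (-w - 1)/(2*((w + 1)^2 + 4))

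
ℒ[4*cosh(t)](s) 4*s/(s^2-1)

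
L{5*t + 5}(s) 5/s^2 + 5/s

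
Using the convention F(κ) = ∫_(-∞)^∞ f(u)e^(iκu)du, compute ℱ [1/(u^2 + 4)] pi*exp(-2*Abs(κ))/2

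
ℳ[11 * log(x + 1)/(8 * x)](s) -11 * pi * csc(pi * s)/(8 * s - 8)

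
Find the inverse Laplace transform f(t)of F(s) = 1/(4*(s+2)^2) t*exp(-2*t)/4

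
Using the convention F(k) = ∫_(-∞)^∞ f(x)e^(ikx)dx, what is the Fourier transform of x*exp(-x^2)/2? I*sqrt(pi)*k*exp(-k^2/4)/4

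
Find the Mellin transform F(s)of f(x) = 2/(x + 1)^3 gamma(s)*gamma(3 - s)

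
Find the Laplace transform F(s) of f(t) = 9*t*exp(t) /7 9/(7*(s - 1) ^2) 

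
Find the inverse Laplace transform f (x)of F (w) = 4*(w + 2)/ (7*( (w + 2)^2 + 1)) 4*exp (-2*x)*cos (x)/7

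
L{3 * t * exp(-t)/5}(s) 3/(5 * (s + 1)^2)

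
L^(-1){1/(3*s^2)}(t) t/3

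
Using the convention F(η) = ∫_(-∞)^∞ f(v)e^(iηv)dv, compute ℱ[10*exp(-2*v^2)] 5*sqrt(2)*sqrt(pi)*exp(-η^2/8)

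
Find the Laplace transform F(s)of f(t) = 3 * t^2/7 6/(7 * s^3)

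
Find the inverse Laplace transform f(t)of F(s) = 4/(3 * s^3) 2 * t^2/3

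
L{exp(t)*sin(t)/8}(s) 1/(8*((s - 1)^2 + 1))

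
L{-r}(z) -1/z^2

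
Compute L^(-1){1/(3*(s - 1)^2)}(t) t*exp(t)/3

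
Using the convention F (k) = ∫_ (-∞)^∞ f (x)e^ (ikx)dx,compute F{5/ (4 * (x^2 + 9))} 5 * pi * exp (-3 * Abs (k))/12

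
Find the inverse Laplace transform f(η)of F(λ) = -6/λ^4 -η^3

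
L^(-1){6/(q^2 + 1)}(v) 6 * sin(v)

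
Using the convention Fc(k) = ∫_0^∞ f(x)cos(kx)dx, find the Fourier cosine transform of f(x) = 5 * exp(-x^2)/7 5 * sqrt(pi) * exp(-k^2/4)/14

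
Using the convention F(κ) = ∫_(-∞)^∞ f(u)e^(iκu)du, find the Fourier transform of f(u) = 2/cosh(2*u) pi/cosh(pi*κ/4)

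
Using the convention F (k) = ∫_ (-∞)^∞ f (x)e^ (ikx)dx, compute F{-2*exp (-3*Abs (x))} -12/ (k^2 + 9)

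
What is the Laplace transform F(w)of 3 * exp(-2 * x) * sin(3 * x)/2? 9/(2 * ((w + 2)^2 + 9))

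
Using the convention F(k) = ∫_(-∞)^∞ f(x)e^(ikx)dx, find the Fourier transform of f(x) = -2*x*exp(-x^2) -I*sqrt(pi)*k*exp(-k^2/4)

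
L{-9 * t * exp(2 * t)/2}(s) -9/(2 * (s - 2)^2)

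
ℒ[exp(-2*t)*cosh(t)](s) (s+2)/((s+2)^2 - 1)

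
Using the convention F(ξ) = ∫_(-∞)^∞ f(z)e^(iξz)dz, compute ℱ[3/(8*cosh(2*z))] 3*pi/(16*cosh(pi*ξ/4))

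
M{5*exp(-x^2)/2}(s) 5*gamma(s/2)/4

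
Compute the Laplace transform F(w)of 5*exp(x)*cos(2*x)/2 5*(w - 1)/(2*((w - 1)^2 + 4))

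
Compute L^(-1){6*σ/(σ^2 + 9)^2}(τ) τ*sin(3*τ)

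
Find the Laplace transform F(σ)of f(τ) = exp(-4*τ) 1/(σ+4)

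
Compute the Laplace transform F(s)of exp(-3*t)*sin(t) 1/((s + 3)^2 + 1)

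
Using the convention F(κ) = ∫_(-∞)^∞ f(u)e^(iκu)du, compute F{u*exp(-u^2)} I*sqrt(pi)*κ*exp(-κ^2/4)/2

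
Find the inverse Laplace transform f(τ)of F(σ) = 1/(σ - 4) exp(4*τ)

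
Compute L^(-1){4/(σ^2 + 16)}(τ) sin(4*τ)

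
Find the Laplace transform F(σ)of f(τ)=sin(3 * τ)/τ atan(3/σ)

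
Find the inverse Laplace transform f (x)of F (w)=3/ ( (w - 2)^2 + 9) exp (2*x)*sin (3*x)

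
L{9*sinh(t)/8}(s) 9/(8*(s^2 - 1))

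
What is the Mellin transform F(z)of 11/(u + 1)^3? 11*pi*(z - 2)*(z - 1)/(2*sin(pi*z))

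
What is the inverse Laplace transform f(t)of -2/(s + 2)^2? -2*t*exp(-2*t)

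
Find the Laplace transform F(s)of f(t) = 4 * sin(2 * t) 8/(s^2 + 4)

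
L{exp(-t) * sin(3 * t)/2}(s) 3/(2 * ((s+1)^2+9))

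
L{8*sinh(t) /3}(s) 8/(3*(s^2 - 1) ) 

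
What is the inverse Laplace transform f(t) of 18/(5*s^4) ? 3*t^3/5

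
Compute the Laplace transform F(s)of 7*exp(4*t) 7/(s - 4)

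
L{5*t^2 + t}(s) s^(-2) + 10/s^3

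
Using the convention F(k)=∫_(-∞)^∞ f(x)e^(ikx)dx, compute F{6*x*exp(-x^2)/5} 3*I*sqrt(pi)*k*exp(-k^2/4)/5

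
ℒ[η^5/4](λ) 30/λ^6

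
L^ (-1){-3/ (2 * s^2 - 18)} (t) -sinh (3 * t)/2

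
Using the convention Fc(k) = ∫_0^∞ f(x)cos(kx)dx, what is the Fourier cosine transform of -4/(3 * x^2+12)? -pi * exp(-2 * k)/3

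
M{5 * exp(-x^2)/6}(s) 5 * gamma(s/2)/12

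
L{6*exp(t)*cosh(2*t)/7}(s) 6*(s - 1)/(7*((s - 1)^2 - 4))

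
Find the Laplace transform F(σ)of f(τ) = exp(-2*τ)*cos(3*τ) (σ + 2)/((σ + 2)^2 + 9)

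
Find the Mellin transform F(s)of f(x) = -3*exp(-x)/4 -3*gamma(s)/4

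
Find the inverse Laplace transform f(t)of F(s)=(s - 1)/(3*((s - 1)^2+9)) exp(t)*cos(3*t)/3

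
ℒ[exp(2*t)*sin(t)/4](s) 1/(4*((s - 2)^2 + 1))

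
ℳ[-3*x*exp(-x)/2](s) -3*gamma(s + 1)/2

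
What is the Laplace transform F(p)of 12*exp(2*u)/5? 12/(5*(p - 2))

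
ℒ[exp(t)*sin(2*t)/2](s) 1/((s - 1)^2 + 4)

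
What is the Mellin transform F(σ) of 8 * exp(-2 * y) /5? 2^(3 - σ) * gamma(σ) /5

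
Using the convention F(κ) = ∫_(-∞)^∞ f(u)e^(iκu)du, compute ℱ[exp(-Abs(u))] 2/(κ^2 + 1)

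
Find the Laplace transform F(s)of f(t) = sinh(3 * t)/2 3/(2 * (s^2-9))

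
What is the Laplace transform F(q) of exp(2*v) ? 1/(q - 2) 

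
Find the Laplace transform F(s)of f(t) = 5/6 5/(6*s)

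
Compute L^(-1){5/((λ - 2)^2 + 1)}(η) 5*exp(2*η)*sin(η)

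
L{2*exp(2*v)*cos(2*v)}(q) 2*(q - 2)/((q - 2)^2 + 4)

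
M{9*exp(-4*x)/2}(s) 9*gamma(s)/(2*2^(2*s))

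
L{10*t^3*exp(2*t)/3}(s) 20/(s - 2)^4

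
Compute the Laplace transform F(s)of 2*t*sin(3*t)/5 12*s/(5*(s^2 + 9)^2)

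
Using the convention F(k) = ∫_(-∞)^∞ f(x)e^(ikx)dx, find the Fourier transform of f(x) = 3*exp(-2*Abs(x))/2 6/(k^2 + 4)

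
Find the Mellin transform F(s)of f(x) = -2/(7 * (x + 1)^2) 2 * pi * (s - 1)/(7 * sin(pi * s))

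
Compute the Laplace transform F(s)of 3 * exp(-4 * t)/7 3/(7 * (s + 4))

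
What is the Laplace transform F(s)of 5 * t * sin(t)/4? 5 * s/(2 * (s^2 + 1)^2)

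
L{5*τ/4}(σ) 5/(4*σ^2)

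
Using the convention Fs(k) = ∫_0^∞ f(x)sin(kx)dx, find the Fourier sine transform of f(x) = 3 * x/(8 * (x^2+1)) 3 * pi * exp(-k)/16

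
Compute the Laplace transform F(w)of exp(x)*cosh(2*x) (w - 1)/((w - 1)^2 - 4)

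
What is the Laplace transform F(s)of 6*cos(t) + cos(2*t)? 6*s/(s^2 + 1) + s/(s^2 + 4)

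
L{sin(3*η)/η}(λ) atan(3/λ)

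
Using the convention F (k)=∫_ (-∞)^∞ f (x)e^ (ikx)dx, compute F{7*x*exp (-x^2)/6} 7*I*sqrt (pi)*k*exp (-k^2/4)/12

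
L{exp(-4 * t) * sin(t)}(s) 1/((s + 4)^2 + 1)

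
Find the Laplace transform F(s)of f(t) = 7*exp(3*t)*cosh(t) 7*(s - 3)/((s - 3)^2 - 1)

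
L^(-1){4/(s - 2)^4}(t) 2*t^3*exp(2*t)/3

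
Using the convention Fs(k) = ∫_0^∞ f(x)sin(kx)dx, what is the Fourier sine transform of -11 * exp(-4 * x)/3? -11 * k/(3 * k^2 + 48)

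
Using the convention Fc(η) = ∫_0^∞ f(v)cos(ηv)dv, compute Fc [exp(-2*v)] 2/(η^2+4)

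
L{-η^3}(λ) -6/λ^4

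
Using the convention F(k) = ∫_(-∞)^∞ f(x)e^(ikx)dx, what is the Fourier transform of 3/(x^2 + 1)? 3*pi*exp(-Abs(k))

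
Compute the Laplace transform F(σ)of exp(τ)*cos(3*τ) (σ - 1)/((σ - 1)^2 + 9)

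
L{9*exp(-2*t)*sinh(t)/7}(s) 9/(7*((s+2)^2-1))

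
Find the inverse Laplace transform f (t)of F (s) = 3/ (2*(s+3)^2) 3*t*exp (-3*t)/2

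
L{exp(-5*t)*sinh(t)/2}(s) 1/(2*((s + 5)^2 - 1))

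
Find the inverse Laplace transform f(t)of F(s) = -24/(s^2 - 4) -12*sinh(2*t)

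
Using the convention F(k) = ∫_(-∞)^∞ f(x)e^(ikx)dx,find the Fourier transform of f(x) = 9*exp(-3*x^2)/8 3*sqrt(3)*sqrt(pi)*exp(-k^2/12)/8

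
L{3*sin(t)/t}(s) 3*atan(1/s)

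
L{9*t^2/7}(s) 18/(7*s^3)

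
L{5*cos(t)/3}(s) 5*s/(3*(s^2 + 1))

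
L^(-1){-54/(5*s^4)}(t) -9*t^3/5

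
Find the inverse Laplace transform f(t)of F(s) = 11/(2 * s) 11/2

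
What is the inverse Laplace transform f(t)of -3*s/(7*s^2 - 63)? -3*cosh(3*t)/7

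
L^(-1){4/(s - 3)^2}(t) 4*t*exp(3*t)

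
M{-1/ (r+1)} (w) -pi*csc (pi*w)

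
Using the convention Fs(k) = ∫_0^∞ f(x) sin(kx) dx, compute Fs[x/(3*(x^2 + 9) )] pi*exp(-3*k) /6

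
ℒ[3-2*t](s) 3/s - 2/s^2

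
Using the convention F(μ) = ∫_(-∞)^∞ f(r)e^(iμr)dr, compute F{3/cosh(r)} 3*pi/cosh(pi*μ/2)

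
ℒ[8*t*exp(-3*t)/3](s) 8/(3*(s + 3)^2)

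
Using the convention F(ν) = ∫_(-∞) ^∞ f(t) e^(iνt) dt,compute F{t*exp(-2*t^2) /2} sqrt(2)*I*sqrt(pi)*ν*exp(-ν^2/8) /16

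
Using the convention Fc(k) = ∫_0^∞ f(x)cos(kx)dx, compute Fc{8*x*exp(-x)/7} 8*(1 - k^2)/(7*(k^2+1)^2)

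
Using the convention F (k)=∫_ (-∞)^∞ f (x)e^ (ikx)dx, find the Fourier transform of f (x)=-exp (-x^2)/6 -sqrt (pi) * exp (-k^2/4)/6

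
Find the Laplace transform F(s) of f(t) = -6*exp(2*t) -6/(s - 2) 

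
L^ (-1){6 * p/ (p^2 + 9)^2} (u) u * sin (3 * u)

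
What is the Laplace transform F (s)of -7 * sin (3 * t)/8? -21/ (8 * s^2 + 72)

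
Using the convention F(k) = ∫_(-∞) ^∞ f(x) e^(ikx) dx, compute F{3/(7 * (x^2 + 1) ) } 3 * pi * exp(-Abs(k) ) /7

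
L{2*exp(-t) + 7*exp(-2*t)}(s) 7/(s + 2) + 2/(s + 1)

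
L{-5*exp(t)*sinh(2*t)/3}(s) -10/(3*(s - 1)^2 - 12)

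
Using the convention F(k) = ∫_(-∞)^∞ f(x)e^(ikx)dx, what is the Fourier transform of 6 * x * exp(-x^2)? 3 * I * sqrt(pi) * k * exp(-k^2/4)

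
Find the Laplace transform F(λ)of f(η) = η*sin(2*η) 4*λ/(λ^2 + 4)^2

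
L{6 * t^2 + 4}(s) 12/s^3 + 4/s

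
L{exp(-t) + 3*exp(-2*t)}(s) 1/(s + 1) + 3/(s + 2)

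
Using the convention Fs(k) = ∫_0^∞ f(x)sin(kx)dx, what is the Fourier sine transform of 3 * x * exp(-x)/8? 3 * k/(4 * (k^2 + 1)^2)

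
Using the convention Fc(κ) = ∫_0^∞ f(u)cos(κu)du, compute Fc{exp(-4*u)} 4/(κ^2 + 16)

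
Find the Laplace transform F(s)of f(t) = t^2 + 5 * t 2/s^3 + 5/s^2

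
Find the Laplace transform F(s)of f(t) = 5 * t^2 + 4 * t 10/s^3 + 4/s^2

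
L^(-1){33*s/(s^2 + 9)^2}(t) 11*t*sin(3*t)/2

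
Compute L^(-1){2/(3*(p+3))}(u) 2*exp(-3*u)/3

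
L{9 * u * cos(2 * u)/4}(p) 9 * (p^2 - 4)/(4 * (p^2 + 4)^2)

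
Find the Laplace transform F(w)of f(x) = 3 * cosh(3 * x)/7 3 * w/(7 * (w^2 - 9))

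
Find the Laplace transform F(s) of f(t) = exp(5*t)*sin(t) 1/((s - 5) ^2 + 1) 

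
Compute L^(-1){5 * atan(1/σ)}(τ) 5 * sin(τ)/τ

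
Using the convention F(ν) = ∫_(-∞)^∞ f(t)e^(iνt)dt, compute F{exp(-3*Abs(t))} 6/(ν^2 + 9)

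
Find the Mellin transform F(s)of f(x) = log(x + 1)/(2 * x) -pi * csc(pi * s)/(2 * s - 2)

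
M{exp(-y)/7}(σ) gamma(σ)/7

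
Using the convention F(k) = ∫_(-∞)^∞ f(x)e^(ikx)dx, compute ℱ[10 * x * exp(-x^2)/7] 5 * I * sqrt(pi) * k * exp(-k^2/4)/7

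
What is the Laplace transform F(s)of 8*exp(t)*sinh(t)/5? 8/(5*s*(s - 2))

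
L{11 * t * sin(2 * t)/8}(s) 11 * s/(2 * (s^2+4)^2)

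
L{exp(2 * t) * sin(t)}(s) 1/((s - 2)^2 + 1)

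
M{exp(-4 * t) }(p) gamma(p) /4^p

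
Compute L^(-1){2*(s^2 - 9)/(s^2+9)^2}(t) 2*t*cos(3*t)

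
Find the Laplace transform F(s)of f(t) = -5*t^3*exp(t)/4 -15/(2*(s - 1)^4)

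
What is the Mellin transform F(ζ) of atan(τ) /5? -pi * sec(pi * ζ/2) /(10 * ζ) 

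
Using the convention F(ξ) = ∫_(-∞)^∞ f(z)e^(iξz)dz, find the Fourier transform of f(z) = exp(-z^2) sqrt(pi)*exp(-ξ^2/4)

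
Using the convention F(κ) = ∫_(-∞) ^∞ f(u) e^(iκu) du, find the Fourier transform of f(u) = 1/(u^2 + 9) pi * exp(-3 * Abs(κ) ) /3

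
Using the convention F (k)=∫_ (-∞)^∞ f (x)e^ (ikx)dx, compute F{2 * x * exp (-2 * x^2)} sqrt (2) * I * sqrt (pi) * k * exp (-k^2/8)/4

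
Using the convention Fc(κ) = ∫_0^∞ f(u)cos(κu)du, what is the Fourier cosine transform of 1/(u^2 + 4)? pi * exp(-2 * κ)/4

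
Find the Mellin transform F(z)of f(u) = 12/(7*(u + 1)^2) -12*pi*(z - 1)/(7*sin(pi*z))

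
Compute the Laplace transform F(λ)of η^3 6/λ^4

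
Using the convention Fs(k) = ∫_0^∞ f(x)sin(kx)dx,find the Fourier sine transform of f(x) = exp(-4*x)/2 k/(2*(k^2+16))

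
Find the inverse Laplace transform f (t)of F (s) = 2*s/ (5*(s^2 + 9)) 2*cos (3*t)/5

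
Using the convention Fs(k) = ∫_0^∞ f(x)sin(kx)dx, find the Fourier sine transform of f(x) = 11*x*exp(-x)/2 11*k/(k^2 + 1)^2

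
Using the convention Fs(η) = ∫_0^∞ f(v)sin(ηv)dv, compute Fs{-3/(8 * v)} -3 * pi/16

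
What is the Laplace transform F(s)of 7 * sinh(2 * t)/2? 7/(s^2 - 4)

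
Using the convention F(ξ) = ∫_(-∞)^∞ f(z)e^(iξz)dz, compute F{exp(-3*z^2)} sqrt(3)*sqrt(pi)*exp(-ξ^2/12)/3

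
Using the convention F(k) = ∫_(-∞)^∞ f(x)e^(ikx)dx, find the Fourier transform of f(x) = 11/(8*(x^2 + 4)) 11*pi*exp(-2*Abs(k))/16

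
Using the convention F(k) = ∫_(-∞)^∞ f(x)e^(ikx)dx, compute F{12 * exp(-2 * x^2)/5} 6 * sqrt(2) * sqrt(pi) * exp(-k^2/8)/5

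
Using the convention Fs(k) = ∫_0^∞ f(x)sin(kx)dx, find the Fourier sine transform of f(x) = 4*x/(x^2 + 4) 2*pi*exp(-2*k)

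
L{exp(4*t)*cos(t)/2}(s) (s - 4)/(2*((s - 4)^2 + 1))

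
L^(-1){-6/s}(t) -6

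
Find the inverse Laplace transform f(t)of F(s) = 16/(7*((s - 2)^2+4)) 8*exp(2*t)*sin(2*t)/7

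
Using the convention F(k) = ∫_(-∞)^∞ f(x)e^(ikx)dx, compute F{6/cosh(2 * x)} 3 * pi/cosh(pi * k/4)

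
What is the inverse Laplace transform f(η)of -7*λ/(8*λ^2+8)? -7*cos(η)/8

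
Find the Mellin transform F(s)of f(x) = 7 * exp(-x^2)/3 7 * gamma(s/2)/6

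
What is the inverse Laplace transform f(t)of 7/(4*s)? 7/4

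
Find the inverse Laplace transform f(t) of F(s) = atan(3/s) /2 sin(3*t) /(2*t) 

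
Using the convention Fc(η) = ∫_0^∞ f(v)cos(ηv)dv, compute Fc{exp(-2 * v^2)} sqrt(2) * sqrt(pi) * exp(-η^2/8)/4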